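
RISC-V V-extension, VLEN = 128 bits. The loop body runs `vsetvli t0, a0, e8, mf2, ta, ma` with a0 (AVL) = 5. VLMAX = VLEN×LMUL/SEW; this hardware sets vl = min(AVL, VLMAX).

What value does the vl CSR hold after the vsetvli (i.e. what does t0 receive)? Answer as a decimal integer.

lanes per group: 128·1/2/8 = 8
AVL=5 ≤ VLMAX=8, so vl = 5

vl = 5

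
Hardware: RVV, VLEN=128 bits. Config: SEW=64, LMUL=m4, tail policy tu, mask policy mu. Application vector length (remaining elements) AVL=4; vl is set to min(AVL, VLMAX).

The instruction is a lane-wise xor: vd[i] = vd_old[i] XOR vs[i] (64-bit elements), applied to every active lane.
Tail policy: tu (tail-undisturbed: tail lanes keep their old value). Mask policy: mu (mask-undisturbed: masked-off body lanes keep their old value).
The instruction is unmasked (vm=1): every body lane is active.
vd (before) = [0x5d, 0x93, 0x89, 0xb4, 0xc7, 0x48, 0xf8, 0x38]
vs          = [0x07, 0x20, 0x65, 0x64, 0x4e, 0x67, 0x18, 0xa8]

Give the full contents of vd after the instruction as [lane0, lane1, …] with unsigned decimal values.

vd = [90, 179, 236, 208, 199, 72, 248, 56]

VLMAX = VLEN×LMUL/SEW = 128×4/64 = 8
AVL=4 ≤ VLMAX=8, so vl = 4
lane  0: xor(0x5d,0x07) ⇒ 0x5a
lane  1: xor(0x93,0x20) ⇒ 0xb3
lane  2: xor(0x89,0x65) ⇒ 0xec
lane  3: xor(0xb4,0x64) ⇒ 0xd0
lane  4: tail/keep ⇒ 0xc7
lane  5: tail/keep ⇒ 0x48
lane  6: tail/keep ⇒ 0xf8
lane  7: tail/keep ⇒ 0x38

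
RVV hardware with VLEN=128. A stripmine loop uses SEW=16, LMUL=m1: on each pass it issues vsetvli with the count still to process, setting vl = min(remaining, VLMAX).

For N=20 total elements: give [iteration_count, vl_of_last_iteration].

[iterations, last_vl] = [3, 4]

VLMAX = VLEN×LMUL/SEW = 128×1/16 = 8
N=20: ⌈20/8⌉ = 3 iters; last vl = 20 − 2×8 = 4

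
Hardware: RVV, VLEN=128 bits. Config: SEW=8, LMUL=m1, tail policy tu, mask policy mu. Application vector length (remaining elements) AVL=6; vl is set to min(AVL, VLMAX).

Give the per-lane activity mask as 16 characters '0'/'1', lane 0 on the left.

predicate = 1111110000000000

lanes per group: 128·1/8 = 16
vl = min(AVL, VLMAX) = min(6, 16) = 6
bits (lane 0 leftmost): 1111110000000000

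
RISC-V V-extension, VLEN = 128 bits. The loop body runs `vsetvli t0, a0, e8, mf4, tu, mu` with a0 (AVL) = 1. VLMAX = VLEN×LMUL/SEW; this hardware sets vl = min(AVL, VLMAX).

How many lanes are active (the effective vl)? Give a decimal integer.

VLMAX = (128 × 1/4) / 8 = 4 lanes
AVL=1 ≤ VLMAX=4, so vl = 1

vl = 1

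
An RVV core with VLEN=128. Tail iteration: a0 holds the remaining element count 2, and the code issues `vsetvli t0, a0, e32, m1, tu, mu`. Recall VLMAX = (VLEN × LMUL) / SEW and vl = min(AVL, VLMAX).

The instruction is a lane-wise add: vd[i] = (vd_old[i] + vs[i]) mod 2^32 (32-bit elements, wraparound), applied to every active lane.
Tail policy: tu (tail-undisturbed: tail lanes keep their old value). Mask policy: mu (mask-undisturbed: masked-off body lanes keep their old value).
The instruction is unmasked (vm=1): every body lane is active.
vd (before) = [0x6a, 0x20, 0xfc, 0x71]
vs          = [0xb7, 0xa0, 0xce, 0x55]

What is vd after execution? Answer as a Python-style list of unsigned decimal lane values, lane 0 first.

lanes per group: 128·1/32 = 4
AVL=2 ≤ VLMAX=4, so vl = 2
vd[0] add(0x6a,0xb7) -> 0x121
vd[1] add(0x20,0xa0) -> 0xc0
vd[2] tail/keep -> 0xfc
vd[3] tail/keep -> 0x71

vd = [289, 192, 252, 113]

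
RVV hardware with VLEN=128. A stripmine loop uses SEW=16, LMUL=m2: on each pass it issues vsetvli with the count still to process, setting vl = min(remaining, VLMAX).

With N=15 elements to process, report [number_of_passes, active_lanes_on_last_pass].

[iterations, last_vl] = [1, 15]

VLMAX = VLEN×LMUL/SEW = 128×2/16 = 16
iterations = ceil(15/16) = 1; final-pass vl = 15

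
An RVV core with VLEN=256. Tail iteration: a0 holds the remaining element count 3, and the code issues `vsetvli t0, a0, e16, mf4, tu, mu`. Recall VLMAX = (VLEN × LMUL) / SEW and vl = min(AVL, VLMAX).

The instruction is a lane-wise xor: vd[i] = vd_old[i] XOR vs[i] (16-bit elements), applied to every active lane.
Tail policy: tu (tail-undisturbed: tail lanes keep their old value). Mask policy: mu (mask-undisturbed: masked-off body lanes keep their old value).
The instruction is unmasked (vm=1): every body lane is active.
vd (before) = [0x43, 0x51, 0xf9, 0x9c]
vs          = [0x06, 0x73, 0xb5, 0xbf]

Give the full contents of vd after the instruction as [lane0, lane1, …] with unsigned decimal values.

vd = [69, 34, 76, 156]

VLMAX = (256 × 1/4) / 16 = 4 lanes
AVL=3 ≤ VLMAX=4, so vl = 3
[0] xor(0x43,0x06) = 0x45
[1] xor(0x51,0x73) = 0x22
[2] xor(0xf9,0xb5) = 0x4c
[3] tail/keep = 0x9c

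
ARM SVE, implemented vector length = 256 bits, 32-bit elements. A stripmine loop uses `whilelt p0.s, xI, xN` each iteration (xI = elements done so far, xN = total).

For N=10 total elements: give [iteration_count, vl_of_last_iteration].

256-bit reg / 32-bit elem → 8 lanes
N=10: ⌈10/8⌉ = 2 iters; last vl = 10 − 1×8 = 2

[iterations, last_vl] = [2, 2]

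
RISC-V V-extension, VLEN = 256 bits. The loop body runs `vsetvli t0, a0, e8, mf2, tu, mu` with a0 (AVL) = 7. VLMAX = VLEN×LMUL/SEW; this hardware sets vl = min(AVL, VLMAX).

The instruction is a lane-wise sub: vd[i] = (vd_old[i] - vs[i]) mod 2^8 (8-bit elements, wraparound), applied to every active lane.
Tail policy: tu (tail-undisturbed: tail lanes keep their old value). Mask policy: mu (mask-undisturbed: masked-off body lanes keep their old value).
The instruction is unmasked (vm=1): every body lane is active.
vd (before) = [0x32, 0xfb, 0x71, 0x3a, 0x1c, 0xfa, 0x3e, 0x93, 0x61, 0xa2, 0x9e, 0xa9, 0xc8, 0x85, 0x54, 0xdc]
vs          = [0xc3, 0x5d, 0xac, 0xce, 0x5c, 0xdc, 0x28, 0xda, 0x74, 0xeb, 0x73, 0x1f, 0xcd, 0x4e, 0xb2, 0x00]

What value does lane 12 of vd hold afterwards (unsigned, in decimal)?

vd[12] = 200

VLMAX = (256 × 1/2) / 8 = 16 lanes
vl = min(AVL, VLMAX) = min(7, 16) = 7
[0] sub(0x32,0xc3) = 0x6f
[1] sub(0xfb,0x5d) = 0x9e
[2] sub(0x71,0xac) = 0xc5
[3] sub(0x3a,0xce) = 0x6c
[4] sub(0x1c,0x5c) = 0xc0
[5] sub(0xfa,0xdc) = 0x1e
[6] sub(0x3e,0x28) = 0x16
[7] tail/keep = 0x93
[8] tail/keep = 0x61
[9] tail/keep = 0xa2
[10] tail/keep = 0x9e
[11] tail/keep = 0xa9
[12] tail/keep = 0xc8
[13] tail/keep = 0x85
[14] tail/keep = 0x54
[15] tail/keep = 0xdc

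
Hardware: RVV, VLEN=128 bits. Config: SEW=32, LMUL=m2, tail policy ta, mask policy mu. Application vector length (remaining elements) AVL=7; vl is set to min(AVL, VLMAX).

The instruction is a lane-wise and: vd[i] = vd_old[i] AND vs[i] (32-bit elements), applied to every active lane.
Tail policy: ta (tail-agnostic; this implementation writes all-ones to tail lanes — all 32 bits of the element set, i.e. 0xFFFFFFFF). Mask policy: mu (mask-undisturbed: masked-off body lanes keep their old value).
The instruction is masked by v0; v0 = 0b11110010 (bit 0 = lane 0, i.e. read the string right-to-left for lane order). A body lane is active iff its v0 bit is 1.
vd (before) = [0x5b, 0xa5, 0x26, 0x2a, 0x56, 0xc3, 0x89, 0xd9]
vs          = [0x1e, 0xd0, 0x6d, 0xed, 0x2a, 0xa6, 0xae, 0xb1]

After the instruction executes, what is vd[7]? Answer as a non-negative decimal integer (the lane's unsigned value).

lanes per group: 128·2/32 = 8
vl ← min(7, 8) = 7
[0] mask-off/keep = 0x5b
[1] and(0xa5,0xd0) = 0x80
[2] mask-off/keep = 0x26
[3] mask-off/keep = 0x2a
[4] and(0x56,0x2a) = 0x02
[5] and(0xc3,0xa6) = 0x82
[6] and(0x89,0xae) = 0x88
[7] tail/ones = 0xffffffff

vd[7] = 4294967295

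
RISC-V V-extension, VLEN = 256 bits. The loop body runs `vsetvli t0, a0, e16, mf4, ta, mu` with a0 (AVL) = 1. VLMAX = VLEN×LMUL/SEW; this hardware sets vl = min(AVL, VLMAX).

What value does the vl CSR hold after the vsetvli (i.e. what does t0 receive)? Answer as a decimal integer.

vl = 1

lanes per group: 256·1/4/16 = 4
vl = min(AVL, VLMAX) = min(1, 4) = 1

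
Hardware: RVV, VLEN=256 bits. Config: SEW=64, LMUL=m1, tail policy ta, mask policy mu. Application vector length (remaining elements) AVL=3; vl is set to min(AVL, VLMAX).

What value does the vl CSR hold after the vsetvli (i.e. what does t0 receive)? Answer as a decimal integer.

vl = 3

lanes per group: 256·1/64 = 4
vl ← min(3, 4) = 3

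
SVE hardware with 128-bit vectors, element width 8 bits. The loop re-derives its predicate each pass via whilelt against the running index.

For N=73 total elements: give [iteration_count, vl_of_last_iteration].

[iterations, last_vl] = [5, 9]

128-bit reg / 8-bit elem → 16 lanes
73 elements at 16/iter → 5 passes, remainder 9 on the last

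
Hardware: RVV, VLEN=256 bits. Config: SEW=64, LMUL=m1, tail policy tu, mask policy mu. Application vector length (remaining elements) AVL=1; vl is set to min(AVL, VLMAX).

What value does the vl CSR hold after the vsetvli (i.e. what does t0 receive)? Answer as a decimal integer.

VLMAX = VLEN×LMUL/SEW = 256×1/64 = 4
vl ← min(1, 4) = 1

vl = 1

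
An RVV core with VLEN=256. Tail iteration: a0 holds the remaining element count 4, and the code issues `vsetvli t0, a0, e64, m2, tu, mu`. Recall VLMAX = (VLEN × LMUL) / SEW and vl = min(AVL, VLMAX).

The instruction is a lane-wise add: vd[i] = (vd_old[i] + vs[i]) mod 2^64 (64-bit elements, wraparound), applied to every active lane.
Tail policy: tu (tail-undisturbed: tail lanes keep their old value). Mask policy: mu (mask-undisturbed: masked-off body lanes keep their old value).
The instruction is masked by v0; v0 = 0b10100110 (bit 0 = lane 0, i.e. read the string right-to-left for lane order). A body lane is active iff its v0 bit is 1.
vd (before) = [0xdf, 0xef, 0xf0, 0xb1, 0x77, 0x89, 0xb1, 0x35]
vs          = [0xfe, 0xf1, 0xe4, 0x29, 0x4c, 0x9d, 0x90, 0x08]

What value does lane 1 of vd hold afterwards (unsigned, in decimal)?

VLMAX = VLEN×LMUL/SEW = 256×2/64 = 8
vl = min(AVL, VLMAX) = min(4, 8) = 4
lane  0: mask-off/keep ⇒ 0xdf
lane  1: add(0xef,0xf1) ⇒ 0x1e0
lane  2: add(0xf0,0xe4) ⇒ 0x1d4
lane  3: mask-off/keep ⇒ 0xb1
lane  4: tail/keep ⇒ 0x77
lane  5: tail/keep ⇒ 0x89
lane  6: tail/keep ⇒ 0xb1
lane  7: tail/keep ⇒ 0x35

vd[1] = 480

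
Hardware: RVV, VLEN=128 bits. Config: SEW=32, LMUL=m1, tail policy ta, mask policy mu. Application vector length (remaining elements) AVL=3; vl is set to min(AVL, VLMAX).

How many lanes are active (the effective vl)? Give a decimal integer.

VLMAX = VLEN×LMUL/SEW = 128×1/32 = 4
vl ← min(3, 4) = 3

vl = 3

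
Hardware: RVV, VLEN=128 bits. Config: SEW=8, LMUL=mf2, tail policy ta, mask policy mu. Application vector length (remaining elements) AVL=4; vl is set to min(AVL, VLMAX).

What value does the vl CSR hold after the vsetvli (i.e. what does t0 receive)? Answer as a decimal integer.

VLMAX = VLEN×LMUL/SEW = 128×1/2/8 = 8
vl ← min(4, 8) = 4

vl = 4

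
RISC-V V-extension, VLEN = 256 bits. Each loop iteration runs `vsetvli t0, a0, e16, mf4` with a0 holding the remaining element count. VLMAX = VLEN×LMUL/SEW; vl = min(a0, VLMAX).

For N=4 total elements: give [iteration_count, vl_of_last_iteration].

VLMAX = VLEN×LMUL/SEW = 256×1/4/16 = 4
N=4: ⌈4/4⌉ = 1 iters; last vl = 4 − 0×4 = 4

[iterations, last_vl] = [1, 4]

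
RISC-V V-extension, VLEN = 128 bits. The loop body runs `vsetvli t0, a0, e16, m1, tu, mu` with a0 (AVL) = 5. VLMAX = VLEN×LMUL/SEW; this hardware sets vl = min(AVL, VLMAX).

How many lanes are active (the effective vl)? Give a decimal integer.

vl = 5

VLMAX = (128 × 1) / 16 = 8 lanes
AVL=5 ≤ VLMAX=8, so vl = 5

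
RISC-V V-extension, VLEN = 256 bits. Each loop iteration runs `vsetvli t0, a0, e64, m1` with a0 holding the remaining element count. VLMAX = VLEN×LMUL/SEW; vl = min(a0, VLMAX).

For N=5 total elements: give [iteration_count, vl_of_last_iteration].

VLMAX = (256 × 1) / 64 = 4 lanes
iterations = ceil(5/4) = 2; final-pass vl = 1

[iterations, last_vl] = [2, 1]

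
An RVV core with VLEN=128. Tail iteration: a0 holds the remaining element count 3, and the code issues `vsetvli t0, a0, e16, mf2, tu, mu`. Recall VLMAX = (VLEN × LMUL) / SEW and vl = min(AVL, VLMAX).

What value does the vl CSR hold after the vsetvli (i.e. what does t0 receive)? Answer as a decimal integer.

vl = 3

lanes per group: 128·1/2/16 = 4
AVL=3 ≤ VLMAX=4, so vl = 3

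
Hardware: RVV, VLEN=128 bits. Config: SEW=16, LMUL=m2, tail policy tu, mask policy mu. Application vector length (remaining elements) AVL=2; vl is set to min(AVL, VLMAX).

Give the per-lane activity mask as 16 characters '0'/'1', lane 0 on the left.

predicate = 1100000000000000

VLMAX = VLEN×LMUL/SEW = 128×2/16 = 16
vl ← min(2, 16) = 2
bits (lane 0 leftmost): 1100000000000000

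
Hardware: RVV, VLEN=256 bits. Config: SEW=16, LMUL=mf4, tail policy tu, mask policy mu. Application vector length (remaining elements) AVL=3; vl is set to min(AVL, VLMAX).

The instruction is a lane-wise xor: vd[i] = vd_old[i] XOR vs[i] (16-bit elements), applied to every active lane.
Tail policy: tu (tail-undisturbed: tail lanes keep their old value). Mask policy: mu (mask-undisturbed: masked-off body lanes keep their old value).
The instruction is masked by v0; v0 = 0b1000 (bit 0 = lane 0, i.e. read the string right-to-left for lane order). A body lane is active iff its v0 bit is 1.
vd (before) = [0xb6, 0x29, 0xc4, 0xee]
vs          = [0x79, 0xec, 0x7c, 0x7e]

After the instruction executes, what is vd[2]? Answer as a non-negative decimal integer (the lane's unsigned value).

vd[2] = 196

lanes per group: 256·1/4/16 = 4
vl ← min(3, 4) = 3
lane  0: mask-off/keep ⇒ 0xb6
lane  1: mask-off/keep ⇒ 0x29
lane  2: mask-off/keep ⇒ 0xc4
lane  3: tail/keep ⇒ 0xee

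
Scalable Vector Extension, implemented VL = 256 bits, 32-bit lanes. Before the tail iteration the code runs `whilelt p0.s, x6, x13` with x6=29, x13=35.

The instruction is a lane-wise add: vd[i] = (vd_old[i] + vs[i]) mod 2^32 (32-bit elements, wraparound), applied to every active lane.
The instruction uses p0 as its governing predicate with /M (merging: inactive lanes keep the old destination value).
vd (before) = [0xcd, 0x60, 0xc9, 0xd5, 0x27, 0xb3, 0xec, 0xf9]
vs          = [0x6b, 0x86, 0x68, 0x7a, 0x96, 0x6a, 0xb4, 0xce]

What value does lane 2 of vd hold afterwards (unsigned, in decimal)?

vd[2] = 305

register lanes = 256/32 = 8
whilelt: lane j active iff 29+j < 35 → j < 6 → 6 active
lane  0: add(0xcd,0x6b) ⇒ 0x138
lane  1: add(0x60,0x86) ⇒ 0xe6
lane  2: add(0xc9,0x68) ⇒ 0x131
lane  3: add(0xd5,0x7a) ⇒ 0x14f
lane  4: add(0x27,0x96) ⇒ 0xbd
lane  5: add(0xb3,0x6a) ⇒ 0x11d
lane  6: tail/keep ⇒ 0xec
lane  7: tail/keep ⇒ 0xf9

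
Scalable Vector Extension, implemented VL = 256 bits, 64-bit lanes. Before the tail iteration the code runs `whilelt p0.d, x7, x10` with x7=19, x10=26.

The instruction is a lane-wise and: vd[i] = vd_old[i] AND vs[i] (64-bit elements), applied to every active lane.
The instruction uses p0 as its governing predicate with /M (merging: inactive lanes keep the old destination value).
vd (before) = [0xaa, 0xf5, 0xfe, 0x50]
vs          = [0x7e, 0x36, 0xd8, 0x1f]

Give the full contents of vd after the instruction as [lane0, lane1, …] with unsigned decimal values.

vd = [42, 52, 216, 16]

register lanes = 256/64 = 4
p0[j] = (19+j < 26); true for j=0..3 → 4 lanes set
vd[0] and(0xaa,0x7e) -> 0x2a
vd[1] and(0xf5,0x36) -> 0x34
vd[2] and(0xfe,0xd8) -> 0xd8
vd[3] and(0x50,0x1f) -> 0x10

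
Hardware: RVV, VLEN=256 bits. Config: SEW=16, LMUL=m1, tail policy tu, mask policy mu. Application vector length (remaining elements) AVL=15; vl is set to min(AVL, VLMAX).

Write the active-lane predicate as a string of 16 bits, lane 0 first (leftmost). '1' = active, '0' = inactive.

predicate = 1111111111111110

VLMAX = (256 × 1) / 16 = 16 lanes
vl ← min(15, 16) = 15
bits (lane 0 leftmost): 1111111111111110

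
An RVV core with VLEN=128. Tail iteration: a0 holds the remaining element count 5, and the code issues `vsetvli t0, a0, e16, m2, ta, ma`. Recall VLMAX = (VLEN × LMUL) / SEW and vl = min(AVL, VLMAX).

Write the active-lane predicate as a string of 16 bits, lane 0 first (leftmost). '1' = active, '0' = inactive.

predicate = 1111100000000000

VLMAX = VLEN×LMUL/SEW = 128×2/16 = 16
vl = min(AVL, VLMAX) = min(5, 16) = 5
bits (lane 0 leftmost): 1111100000000000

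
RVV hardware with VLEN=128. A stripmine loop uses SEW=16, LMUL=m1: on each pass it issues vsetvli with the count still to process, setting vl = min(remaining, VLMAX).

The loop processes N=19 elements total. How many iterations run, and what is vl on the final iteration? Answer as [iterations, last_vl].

VLMAX = VLEN×LMUL/SEW = 128×1/16 = 8
iterations = ceil(19/8) = 3; final-pass vl = 3

[iterations, last_vl] = [3, 3]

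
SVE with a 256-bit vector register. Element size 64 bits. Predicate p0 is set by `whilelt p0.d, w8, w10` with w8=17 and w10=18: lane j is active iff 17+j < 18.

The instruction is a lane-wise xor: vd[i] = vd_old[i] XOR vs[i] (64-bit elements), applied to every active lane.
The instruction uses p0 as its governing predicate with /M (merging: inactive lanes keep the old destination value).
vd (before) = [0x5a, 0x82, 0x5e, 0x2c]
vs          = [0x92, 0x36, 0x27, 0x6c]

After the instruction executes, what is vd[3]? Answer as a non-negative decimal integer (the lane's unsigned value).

register lanes = 256/64 = 4
active while 17+j < 18, i.e. j ∈ [0,1) capped at 4 ⇒ 1
  i=0: xor(0x5a,0x92) → 200
  i=1: tail/keep → 130
  i=2: tail/keep → 94
  i=3: tail/keep → 44

vd[3] = 44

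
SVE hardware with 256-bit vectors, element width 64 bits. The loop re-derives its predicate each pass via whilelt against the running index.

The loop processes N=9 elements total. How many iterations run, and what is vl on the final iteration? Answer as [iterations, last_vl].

256-bit reg / 64-bit elem → 4 lanes
iterations = ceil(9/4) = 3; final-pass vl = 1

[iterations, last_vl] = [3, 1]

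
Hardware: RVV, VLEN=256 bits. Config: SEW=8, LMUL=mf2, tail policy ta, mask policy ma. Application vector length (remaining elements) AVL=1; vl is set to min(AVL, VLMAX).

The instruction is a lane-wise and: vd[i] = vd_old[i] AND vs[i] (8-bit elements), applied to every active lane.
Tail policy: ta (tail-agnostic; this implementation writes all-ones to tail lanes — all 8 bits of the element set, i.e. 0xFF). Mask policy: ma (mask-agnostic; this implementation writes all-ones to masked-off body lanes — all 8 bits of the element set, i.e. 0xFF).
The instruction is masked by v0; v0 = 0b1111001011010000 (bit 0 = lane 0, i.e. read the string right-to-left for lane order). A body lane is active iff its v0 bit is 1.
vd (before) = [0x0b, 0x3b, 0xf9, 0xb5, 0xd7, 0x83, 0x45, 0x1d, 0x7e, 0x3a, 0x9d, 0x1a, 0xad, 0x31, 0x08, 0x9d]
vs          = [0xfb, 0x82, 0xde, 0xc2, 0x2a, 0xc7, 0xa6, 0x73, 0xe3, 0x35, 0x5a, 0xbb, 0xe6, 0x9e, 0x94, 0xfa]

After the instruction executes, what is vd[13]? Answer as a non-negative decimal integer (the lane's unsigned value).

VLMAX = (256 × 1/2) / 8 = 16 lanes
vl ← min(1, 16) = 1
[0] mask-off/ones = 0xff
[1] tail/ones = 0xff
[2] tail/ones = 0xff
[3] tail/ones = 0xff
[4] tail/ones = 0xff
[5] tail/ones = 0xff
[6] tail/ones = 0xff
[7] tail/ones = 0xff
[8] tail/ones = 0xff
[9] tail/ones = 0xff
[10] tail/ones = 0xff
[11] tail/ones = 0xff
[12] tail/ones = 0xff
[13] tail/ones = 0xff
[14] tail/ones = 0xff
[15] tail/ones = 0xff

vd[13] = 255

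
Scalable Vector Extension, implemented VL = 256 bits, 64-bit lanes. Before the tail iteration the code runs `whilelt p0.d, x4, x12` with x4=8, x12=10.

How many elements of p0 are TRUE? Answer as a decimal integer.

vl = 2

256-bit reg / 64-bit elem → 4 lanes
p0[j] = (8+j < 10); true for j=0..1 → 2 lanes set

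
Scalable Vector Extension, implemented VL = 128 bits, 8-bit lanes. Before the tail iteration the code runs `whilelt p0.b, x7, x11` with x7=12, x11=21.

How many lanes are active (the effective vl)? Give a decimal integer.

vl = 9

register lanes = 128/8 = 16
p0[j] = (12+j < 21); true for j=0..8 → 9 lanes set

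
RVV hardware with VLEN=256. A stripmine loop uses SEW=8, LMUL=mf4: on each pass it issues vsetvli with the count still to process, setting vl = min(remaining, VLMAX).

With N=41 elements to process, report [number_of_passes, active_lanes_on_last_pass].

lanes per group: 256·1/4/8 = 8
N=41: ⌈41/8⌉ = 6 iters; last vl = 41 − 5×8 = 1

[iterations, last_vl] = [6, 1]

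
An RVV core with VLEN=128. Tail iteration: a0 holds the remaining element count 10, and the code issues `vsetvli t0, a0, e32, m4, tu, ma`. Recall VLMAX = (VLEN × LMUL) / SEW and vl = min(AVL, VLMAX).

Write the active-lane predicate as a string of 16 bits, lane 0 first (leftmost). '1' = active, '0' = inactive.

lanes per group: 128·4/32 = 16
AVL=10 ≤ VLMAX=16, so vl = 10
bits (lane 0 leftmost): 1111111111000000

predicate = 1111111111000000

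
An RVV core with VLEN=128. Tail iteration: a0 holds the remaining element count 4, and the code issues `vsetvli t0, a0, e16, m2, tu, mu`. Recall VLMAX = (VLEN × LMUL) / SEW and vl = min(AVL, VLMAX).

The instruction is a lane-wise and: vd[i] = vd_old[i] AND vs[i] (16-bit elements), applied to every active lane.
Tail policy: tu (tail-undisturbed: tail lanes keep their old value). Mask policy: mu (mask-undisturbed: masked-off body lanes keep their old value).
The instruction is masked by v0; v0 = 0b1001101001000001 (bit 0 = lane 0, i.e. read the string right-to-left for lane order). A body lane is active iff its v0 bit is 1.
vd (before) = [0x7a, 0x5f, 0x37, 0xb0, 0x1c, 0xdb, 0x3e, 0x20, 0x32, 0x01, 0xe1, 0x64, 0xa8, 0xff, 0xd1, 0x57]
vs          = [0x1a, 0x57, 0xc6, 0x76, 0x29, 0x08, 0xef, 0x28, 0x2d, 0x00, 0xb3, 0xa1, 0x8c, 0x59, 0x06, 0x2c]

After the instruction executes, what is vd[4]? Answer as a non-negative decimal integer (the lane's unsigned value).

VLMAX = VLEN×LMUL/SEW = 128×2/16 = 16
vl ← min(4, 16) = 4
[0] and(0x7a,0x1a) = 0x1a
[1] mask-off/keep = 0x5f
[2] mask-off/keep = 0x37
[3] mask-off/keep = 0xb0
[4] tail/keep = 0x1c
[5] tail/keep = 0xdb
[6] tail/keep = 0x3e
[7] tail/keep = 0x20
[8] tail/keep = 0x32
[9] tail/keep = 0x01
[10] tail/keep = 0xe1
[11] tail/keep = 0x64
[12] tail/keep = 0xa8
[13] tail/keep = 0xff
[14] tail/keep = 0xd1
[15] tail/keep = 0x57

vd[4] = 28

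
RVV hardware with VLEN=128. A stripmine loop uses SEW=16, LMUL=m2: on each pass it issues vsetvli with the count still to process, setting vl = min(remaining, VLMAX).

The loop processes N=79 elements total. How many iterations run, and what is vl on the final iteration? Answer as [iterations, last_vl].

[iterations, last_vl] = [5, 15]

VLMAX = VLEN×LMUL/SEW = 128×2/16 = 16
iterations = ceil(79/16) = 5; final-pass vl = 15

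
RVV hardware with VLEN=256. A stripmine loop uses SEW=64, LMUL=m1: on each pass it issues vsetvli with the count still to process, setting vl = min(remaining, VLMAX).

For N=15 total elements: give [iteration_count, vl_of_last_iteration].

VLMAX = VLEN×LMUL/SEW = 256×1/64 = 4
15 elements at 4/iter → 4 passes, remainder 3 on the last

[iterations, last_vl] = [4, 3]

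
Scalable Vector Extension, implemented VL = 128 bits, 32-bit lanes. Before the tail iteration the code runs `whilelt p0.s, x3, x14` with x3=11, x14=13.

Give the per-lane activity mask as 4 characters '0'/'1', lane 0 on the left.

128-bit reg / 32-bit elem → 4 lanes
p0[j] = (11+j < 13); true for j=0..1 → 2 lanes set
bits (lane 0 leftmost): 1100

predicate = 1100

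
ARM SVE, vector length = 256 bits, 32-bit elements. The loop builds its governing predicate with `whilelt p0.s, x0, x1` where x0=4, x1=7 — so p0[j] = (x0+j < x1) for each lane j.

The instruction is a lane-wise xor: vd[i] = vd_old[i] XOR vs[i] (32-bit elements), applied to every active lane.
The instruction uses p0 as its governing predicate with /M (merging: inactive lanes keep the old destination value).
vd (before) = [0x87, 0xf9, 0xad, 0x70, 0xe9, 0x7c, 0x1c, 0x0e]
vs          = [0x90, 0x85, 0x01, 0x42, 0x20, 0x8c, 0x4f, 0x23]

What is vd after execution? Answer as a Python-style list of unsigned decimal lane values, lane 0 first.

register lanes = 256/32 = 8
p0[j] = (4+j < 7); true for j=0..2 → 3 lanes set
[0] xor(0x87,0x90) = 0x17
[1] xor(0xf9,0x85) = 0x7c
[2] xor(0xad,0x01) = 0xac
[3] tail/keep = 0x70
[4] tail/keep = 0xe9
[5] tail/keep = 0x7c
[6] tail/keep = 0x1c
[7] tail/keep = 0x0e

vd = [23, 124, 172, 112, 233, 124, 28, 14]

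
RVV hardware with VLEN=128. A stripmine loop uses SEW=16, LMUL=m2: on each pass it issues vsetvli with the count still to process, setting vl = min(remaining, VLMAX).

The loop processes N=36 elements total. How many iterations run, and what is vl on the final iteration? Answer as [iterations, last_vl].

[iterations, last_vl] = [3, 4]

VLMAX = VLEN×LMUL/SEW = 128×2/16 = 16
iterations = ceil(36/16) = 3; final-pass vl = 4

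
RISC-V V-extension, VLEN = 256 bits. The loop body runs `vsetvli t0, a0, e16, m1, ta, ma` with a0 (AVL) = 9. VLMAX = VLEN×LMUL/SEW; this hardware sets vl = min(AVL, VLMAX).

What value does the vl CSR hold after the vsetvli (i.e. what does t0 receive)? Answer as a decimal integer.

vl = 9

VLMAX = VLEN×LMUL/SEW = 256×1/16 = 16
vl ← min(9, 16) = 9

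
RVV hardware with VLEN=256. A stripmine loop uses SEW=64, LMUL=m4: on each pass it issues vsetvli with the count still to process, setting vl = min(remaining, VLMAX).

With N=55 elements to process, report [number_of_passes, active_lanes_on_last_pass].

VLMAX = (256 × 4) / 64 = 16 lanes
iterations = ceil(55/16) = 4; final-pass vl = 7

[iterations, last_vl] = [4, 7]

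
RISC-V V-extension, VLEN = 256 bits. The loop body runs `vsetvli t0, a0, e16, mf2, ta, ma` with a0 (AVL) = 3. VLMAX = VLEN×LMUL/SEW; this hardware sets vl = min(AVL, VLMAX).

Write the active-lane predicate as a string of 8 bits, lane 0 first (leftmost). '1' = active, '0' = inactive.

predicate = 11100000

VLMAX = VLEN×LMUL/SEW = 256×1/2/16 = 8
vl ← min(3, 8) = 3
bits (lane 0 leftmost): 11100000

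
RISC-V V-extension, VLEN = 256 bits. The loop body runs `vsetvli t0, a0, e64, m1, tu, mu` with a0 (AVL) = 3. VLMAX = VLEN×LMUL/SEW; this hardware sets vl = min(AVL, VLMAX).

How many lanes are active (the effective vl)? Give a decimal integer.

VLMAX = (256 × 1) / 64 = 4 lanes
vl = min(AVL, VLMAX) = min(3, 4) = 3

vl = 3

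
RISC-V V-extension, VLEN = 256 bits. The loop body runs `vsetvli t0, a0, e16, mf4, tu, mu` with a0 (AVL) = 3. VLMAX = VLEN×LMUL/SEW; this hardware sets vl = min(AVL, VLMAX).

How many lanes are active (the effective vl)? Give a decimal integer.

VLMAX = (256 × 1/4) / 16 = 4 lanes
vl ← min(3, 4) = 3

vl = 3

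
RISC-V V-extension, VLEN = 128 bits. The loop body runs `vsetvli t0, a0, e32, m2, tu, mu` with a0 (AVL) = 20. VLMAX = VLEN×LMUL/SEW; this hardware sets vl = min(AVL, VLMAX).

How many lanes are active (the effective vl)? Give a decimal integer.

vl = 8

VLMAX = (128 × 2) / 32 = 8 lanes
vl = min(AVL, VLMAX) = min(20, 8) = 8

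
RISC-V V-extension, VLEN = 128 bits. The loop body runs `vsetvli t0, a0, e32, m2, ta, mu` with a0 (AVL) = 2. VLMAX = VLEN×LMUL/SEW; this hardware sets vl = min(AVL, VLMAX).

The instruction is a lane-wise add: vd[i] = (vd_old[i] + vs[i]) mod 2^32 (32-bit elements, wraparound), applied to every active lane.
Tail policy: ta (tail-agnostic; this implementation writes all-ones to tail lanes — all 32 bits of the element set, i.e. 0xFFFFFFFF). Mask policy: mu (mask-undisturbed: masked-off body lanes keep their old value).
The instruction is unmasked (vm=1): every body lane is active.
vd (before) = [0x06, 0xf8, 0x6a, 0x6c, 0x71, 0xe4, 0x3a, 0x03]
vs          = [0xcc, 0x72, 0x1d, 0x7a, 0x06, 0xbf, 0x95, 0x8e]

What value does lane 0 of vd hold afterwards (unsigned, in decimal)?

VLMAX = VLEN×LMUL/SEW = 128×2/32 = 8
AVL=2 ≤ VLMAX=8, so vl = 2
lane  0: add(0x06,0xcc) ⇒ 0xd2
lane  1: add(0xf8,0x72) ⇒ 0x16a
lane  2: tail/ones ⇒ 0xffffffff
lane  3: tail/ones ⇒ 0xffffffff
lane  4: tail/ones ⇒ 0xffffffff
lane  5: tail/ones ⇒ 0xffffffff
lane  6: tail/ones ⇒ 0xffffffff
lane  7: tail/ones ⇒ 0xffffffff

vd[0] = 210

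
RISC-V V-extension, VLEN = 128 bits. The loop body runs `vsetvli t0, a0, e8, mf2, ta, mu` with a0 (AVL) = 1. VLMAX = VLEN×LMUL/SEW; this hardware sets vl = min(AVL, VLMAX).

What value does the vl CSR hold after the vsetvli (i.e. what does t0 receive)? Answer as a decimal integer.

vl = 1

lanes per group: 128·1/2/8 = 8
AVL=1 ≤ VLMAX=8, so vl = 1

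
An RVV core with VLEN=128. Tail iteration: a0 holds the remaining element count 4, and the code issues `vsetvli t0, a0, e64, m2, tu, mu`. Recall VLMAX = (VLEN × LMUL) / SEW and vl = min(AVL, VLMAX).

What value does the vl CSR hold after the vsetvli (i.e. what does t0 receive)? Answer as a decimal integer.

vl = 4

VLMAX = (128 × 2) / 64 = 4 lanes
vl = min(AVL, VLMAX) = min(4, 4) = 4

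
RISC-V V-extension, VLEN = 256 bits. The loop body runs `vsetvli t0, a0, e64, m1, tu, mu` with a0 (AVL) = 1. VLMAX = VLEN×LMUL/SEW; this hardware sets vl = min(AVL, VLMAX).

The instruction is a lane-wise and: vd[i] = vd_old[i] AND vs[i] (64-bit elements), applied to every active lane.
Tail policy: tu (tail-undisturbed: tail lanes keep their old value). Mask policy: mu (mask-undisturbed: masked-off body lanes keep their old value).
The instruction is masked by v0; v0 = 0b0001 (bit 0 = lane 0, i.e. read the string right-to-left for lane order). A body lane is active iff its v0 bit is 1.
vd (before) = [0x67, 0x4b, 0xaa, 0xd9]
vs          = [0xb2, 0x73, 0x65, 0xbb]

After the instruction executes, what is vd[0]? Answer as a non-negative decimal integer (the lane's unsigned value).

vd[0] = 34

VLMAX = (256 × 1) / 64 = 4 lanes
vl ← min(1, 4) = 1
  i=0: and(0x67,0xb2) → 34
  i=1: tail/keep → 75
  i=2: tail/keep → 170
  i=3: tail/keep → 217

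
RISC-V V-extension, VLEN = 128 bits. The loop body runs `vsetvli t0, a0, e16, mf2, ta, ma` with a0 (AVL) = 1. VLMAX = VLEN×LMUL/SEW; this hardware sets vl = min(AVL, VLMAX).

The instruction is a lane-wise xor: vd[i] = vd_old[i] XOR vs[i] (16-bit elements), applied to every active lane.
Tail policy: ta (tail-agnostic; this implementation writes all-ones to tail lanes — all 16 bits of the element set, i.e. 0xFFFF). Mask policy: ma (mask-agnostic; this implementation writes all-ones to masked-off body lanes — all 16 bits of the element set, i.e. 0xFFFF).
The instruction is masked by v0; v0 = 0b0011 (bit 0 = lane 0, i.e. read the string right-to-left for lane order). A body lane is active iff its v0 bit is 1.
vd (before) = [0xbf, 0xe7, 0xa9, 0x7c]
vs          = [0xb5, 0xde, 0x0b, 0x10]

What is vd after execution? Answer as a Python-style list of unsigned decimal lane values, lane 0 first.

VLMAX = VLEN×LMUL/SEW = 128×1/2/16 = 4
vl ← min(1, 4) = 1
vd[0] xor(0xbf,0xb5) -> 0x0a
vd[1] tail/ones -> 0xffff
vd[2] tail/ones -> 0xffff
vd[3] tail/ones -> 0xffff

vd = [10, 65535, 65535, 65535]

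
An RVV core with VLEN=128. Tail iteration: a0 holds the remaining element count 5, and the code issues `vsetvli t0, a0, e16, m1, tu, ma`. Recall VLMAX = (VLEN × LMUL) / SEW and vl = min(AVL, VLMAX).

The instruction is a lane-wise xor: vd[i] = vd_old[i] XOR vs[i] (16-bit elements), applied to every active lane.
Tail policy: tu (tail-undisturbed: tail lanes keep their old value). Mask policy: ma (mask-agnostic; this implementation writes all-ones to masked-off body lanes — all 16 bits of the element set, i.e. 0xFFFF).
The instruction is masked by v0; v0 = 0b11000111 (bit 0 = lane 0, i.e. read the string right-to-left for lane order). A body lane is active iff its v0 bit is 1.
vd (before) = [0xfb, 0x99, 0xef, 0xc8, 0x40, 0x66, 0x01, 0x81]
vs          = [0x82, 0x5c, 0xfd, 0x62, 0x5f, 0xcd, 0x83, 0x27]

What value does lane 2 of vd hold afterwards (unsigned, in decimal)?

VLMAX = (128 × 1) / 16 = 8 lanes
vl = min(AVL, VLMAX) = min(5, 8) = 5
lane  0: xor(0xfb,0x82) ⇒ 0x79
lane  1: xor(0x99,0x5c) ⇒ 0xc5
lane  2: xor(0xef,0xfd) ⇒ 0x12
lane  3: mask-off/ones ⇒ 0xffff
lane  4: mask-off/ones ⇒ 0xffff
lane  5: tail/keep ⇒ 0x66
lane  6: tail/keep ⇒ 0x01
lane  7: tail/keep ⇒ 0x81

vd[2] = 18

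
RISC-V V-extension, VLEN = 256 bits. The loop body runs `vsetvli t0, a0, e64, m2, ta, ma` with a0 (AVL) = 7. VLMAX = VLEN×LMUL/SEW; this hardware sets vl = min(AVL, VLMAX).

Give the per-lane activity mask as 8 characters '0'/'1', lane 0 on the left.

VLMAX = VLEN×LMUL/SEW = 256×2/64 = 8
vl ← min(7, 8) = 7
bits (lane 0 leftmost): 11111110

predicate = 11111110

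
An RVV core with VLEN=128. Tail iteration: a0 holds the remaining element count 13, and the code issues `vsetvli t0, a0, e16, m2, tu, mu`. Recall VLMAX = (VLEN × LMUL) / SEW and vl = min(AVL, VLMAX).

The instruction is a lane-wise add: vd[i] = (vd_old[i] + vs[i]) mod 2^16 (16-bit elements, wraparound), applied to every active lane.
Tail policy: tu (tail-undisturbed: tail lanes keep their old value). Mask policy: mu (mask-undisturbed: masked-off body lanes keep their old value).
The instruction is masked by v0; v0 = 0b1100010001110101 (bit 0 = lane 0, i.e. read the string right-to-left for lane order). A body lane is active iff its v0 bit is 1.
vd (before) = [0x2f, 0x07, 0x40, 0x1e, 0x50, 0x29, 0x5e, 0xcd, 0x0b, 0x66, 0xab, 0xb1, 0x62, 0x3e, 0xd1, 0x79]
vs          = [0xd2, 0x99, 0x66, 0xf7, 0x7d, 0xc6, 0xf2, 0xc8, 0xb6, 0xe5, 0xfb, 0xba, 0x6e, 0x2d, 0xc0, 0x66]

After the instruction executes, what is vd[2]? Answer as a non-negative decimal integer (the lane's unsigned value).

VLMAX = (128 × 2) / 16 = 16 lanes
vl = min(AVL, VLMAX) = min(13, 16) = 13
vd[0] add(0x2f,0xd2) -> 0x101
vd[1] mask-off/keep -> 0x07
vd[2] add(0x40,0x66) -> 0xa6
vd[3] mask-off/keep -> 0x1e
vd[4] add(0x50,0x7d) -> 0xcd
vd[5] add(0x29,0xc6) -> 0xef
vd[6] add(0x5e,0xf2) -> 0x150
vd[7] mask-off/keep -> 0xcd
vd[8] mask-off/keep -> 0x0b
vd[9] mask-off/keep -> 0x66
vd[10] add(0xab,0xfb) -> 0x1a6
vd[11] mask-off/keep -> 0xb1
vd[12] mask-off/keep -> 0x62
vd[13] tail/keep -> 0x3e
vd[14] tail/keep -> 0xd1
vd[15] tail/keep -> 0x79

vd[2] = 166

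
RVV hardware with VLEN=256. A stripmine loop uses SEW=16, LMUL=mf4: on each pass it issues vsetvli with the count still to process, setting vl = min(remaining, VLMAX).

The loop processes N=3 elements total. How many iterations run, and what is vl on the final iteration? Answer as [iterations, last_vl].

[iterations, last_vl] = [1, 3]

VLMAX = (256 × 1/4) / 16 = 4 lanes
N=3: ⌈3/4⌉ = 1 iters; last vl = 3 − 0×4 = 3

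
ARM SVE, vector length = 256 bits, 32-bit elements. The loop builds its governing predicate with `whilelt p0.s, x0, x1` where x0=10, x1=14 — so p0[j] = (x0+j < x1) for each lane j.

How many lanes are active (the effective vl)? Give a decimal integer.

vl = 4

256-bit reg / 32-bit elem → 8 lanes
whilelt: lane j active iff 10+j < 14 → j < 4 → 4 active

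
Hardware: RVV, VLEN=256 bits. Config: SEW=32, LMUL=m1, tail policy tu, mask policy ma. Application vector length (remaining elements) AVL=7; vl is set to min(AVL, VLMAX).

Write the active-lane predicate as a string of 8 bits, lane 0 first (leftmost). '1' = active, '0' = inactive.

predicate = 11111110

lanes per group: 256·1/32 = 8
AVL=7 ≤ VLMAX=8, so vl = 7
bits (lane 0 leftmost): 11111110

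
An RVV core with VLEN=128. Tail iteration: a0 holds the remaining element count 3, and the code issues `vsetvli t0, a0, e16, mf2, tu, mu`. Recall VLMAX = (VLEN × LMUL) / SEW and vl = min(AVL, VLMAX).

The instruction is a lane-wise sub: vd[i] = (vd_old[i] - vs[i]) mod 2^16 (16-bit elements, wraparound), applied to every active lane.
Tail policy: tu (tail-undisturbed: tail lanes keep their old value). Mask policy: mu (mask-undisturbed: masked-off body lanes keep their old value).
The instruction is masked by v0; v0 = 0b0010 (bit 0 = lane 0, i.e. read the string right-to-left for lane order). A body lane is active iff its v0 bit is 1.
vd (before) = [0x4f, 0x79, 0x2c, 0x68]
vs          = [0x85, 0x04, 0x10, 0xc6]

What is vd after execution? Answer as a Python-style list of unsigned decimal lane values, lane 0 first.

lanes per group: 128·1/2/16 = 4
vl = min(AVL, VLMAX) = min(3, 4) = 3
lane  0: mask-off/keep ⇒ 0x4f
lane  1: sub(0x79,0x04) ⇒ 0x75
lane  2: mask-off/keep ⇒ 0x2c
lane  3: tail/keep ⇒ 0x68

vd = [79, 117, 44, 104]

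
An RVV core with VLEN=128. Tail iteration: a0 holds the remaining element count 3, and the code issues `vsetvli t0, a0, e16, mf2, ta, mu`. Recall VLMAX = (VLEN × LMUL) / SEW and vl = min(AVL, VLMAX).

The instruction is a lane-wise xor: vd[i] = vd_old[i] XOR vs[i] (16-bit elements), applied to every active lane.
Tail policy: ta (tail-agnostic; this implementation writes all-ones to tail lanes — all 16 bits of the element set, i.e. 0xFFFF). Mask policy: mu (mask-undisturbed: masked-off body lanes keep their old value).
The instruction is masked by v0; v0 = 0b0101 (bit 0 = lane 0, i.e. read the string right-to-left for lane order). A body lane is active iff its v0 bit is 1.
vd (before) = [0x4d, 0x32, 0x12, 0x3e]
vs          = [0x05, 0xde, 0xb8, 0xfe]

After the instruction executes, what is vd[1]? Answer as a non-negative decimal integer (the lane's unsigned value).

vd[1] = 50

VLMAX = VLEN×LMUL/SEW = 128×1/2/16 = 4
vl = min(AVL, VLMAX) = min(3, 4) = 3
[0] xor(0x4d,0x05) = 0x48
[1] mask-off/keep = 0x32
[2] xor(0x12,0xb8) = 0xaa
[3] tail/ones = 0xffff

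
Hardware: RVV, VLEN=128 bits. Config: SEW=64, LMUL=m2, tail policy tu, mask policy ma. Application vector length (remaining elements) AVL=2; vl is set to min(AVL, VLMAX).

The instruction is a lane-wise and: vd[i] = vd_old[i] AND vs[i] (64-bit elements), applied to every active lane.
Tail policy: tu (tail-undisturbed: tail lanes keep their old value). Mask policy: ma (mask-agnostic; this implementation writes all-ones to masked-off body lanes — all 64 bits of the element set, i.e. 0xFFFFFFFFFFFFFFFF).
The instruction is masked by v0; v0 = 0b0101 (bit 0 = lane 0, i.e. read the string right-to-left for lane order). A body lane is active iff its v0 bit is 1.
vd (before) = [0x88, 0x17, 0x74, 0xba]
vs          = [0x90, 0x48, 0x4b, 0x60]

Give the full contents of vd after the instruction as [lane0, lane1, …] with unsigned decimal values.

VLMAX = (128 × 2) / 64 = 4 lanes
vl = min(AVL, VLMAX) = min(2, 4) = 2
lane  0: and(0x88,0x90) ⇒ 0x80
lane  1: mask-off/ones ⇒ 0xffffffffffffffff
lane  2: tail/keep ⇒ 0x74
lane  3: tail/keep ⇒ 0xba

vd = [128, 18446744073709551615, 116, 186]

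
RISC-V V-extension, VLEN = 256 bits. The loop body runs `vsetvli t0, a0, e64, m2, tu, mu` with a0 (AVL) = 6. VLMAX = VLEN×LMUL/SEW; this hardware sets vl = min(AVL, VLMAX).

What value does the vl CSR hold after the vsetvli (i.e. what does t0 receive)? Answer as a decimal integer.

vl = 6

VLMAX = (256 × 2) / 64 = 8 lanes
vl ← min(6, 8) = 6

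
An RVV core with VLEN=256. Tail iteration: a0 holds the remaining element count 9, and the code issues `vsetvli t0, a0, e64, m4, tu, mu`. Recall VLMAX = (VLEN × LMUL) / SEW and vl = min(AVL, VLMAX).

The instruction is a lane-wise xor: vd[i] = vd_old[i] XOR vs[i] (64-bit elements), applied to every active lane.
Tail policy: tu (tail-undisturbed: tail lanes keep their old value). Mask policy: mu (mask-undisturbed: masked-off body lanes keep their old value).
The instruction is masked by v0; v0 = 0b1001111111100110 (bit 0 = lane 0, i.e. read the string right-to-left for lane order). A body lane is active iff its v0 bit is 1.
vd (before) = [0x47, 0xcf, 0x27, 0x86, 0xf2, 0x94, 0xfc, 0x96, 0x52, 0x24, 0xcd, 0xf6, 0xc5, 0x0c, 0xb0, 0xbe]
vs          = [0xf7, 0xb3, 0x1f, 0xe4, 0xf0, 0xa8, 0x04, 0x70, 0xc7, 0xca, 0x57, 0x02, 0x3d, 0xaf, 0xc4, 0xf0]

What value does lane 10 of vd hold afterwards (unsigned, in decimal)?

VLMAX = VLEN×LMUL/SEW = 256×4/64 = 16
vl = min(AVL, VLMAX) = min(9, 16) = 9
vd[0] mask-off/keep -> 0x47
vd[1] xor(0xcf,0xb3) -> 0x7c
vd[2] xor(0x27,0x1f) -> 0x38
vd[3] mask-off/keep -> 0x86
vd[4] mask-off/keep -> 0xf2
vd[5] xor(0x94,0xa8) -> 0x3c
vd[6] xor(0xfc,0x04) -> 0xf8
vd[7] xor(0x96,0x70) -> 0xe6
vd[8] xor(0x52,0xc7) -> 0x95
vd[9] tail/keep -> 0x24
vd[10] tail/keep -> 0xcd
vd[11] tail/keep -> 0xf6
vd[12] tail/keep -> 0xc5
vd[13] tail/keep -> 0x0c
vd[14] tail/keep -> 0xb0
vd[15] tail/keep -> 0xbe

vd[10] = 205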